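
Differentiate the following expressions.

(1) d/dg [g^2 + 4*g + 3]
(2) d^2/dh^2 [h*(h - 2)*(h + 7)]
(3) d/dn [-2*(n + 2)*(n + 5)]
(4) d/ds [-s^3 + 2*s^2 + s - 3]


(1) = 2*g + 4
(2) = 6*h + 10
(3) = -4*n - 14
(4) = -3*s^2 + 4*s + 1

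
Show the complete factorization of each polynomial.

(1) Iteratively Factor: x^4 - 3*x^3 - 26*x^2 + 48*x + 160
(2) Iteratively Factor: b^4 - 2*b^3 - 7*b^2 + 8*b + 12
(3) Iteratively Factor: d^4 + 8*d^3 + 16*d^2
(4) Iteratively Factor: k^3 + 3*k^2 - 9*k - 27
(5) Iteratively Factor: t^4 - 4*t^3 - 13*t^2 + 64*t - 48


(1) = (x - 4)*(x^3 + x^2 - 22*x - 40) = (x - 4)*(x + 4)*(x^2 - 3*x - 10) = (x - 4)*(x + 2)*(x + 4)*(x - 5)
(2) = (b - 2)*(b^3 - 7*b - 6) = (b - 2)*(b + 2)*(b^2 - 2*b - 3) = (b - 3)*(b - 2)*(b + 2)*(b + 1)
(3) = (d + 4)*(d^3 + 4*d^2) = d*(d + 4)*(d^2 + 4*d) = d^2*(d + 4)*(d + 4)
(4) = (k + 3)*(k^2 - 9) = (k + 3)^2*(k - 3)
(5) = (t - 4)*(t^3 - 13*t + 12) = (t - 4)*(t + 4)*(t^2 - 4*t + 3) = (t - 4)*(t - 1)*(t + 4)*(t - 3)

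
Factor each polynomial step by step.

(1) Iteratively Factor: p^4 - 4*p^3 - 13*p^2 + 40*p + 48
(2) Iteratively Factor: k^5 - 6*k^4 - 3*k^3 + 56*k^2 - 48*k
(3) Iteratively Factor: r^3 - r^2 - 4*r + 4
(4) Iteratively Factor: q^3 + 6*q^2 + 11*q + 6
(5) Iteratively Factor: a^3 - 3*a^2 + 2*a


(1) = (p + 3)*(p^3 - 7*p^2 + 8*p + 16) = (p - 4)*(p + 3)*(p^2 - 3*p - 4) = (p - 4)^2*(p + 3)*(p + 1)
(2) = (k + 3)*(k^4 - 9*k^3 + 24*k^2 - 16*k) = (k - 1)*(k + 3)*(k^3 - 8*k^2 + 16*k) = k*(k - 1)*(k + 3)*(k^2 - 8*k + 16) = k*(k - 4)*(k - 1)*(k + 3)*(k - 4)
(3) = (r - 1)*(r^2 - 4) = (r - 2)*(r - 1)*(r + 2)
(4) = (q + 3)*(q^2 + 3*q + 2) = (q + 2)*(q + 3)*(q + 1)
(5) = (a - 2)*(a^2 - a) = a*(a - 2)*(a - 1)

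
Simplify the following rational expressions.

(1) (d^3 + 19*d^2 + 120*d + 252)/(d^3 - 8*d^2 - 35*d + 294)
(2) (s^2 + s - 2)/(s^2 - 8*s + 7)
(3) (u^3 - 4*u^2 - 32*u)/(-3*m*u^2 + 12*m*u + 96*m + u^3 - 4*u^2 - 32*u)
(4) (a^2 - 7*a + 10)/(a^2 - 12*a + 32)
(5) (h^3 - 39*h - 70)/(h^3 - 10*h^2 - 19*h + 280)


(1) = (d^2 + 13*d + 42)/(d^2 - 14*d + 49)
(2) = (s + 2)/(s - 7)
(3) = u/(-3*m + u)
(4) = (a^2 - 7*a + 10)/(a^2 - 12*a + 32)
(5) = (h + 2)/(h - 8)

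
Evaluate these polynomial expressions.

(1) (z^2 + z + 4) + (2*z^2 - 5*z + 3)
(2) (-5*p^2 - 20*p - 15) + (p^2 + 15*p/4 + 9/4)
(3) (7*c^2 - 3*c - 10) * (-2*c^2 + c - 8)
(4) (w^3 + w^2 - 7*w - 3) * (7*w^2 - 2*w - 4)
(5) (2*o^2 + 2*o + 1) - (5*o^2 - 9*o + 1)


(1) = 3*z^2 - 4*z + 7
(2) = -4*p^2 - 65*p/4 - 51/4
(3) = -14*c^4 + 13*c^3 - 39*c^2 + 14*c + 80
(4) = 7*w^5 + 5*w^4 - 55*w^3 - 11*w^2 + 34*w + 12
(5) = -3*o^2 + 11*o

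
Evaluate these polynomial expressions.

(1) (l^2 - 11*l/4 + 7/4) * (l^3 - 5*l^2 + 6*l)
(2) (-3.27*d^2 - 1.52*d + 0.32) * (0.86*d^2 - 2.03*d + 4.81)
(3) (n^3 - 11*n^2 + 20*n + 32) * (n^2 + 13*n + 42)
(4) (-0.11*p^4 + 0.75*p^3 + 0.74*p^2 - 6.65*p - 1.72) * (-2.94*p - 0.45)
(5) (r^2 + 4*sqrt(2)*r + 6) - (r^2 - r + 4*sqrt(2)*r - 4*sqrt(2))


(1) = l^5 - 31*l^4/4 + 43*l^3/2 - 101*l^2/4 + 21*l/2
(2) = -2.8122*d^4 + 5.3309*d^3 - 12.3679*d^2 - 7.9608*d + 1.5392
(3) = n^5 + 2*n^4 - 81*n^3 - 170*n^2 + 1256*n + 1344
(4) = 0.3234*p^5 - 2.1555*p^4 - 2.5131*p^3 + 19.218*p^2 + 8.0493*p + 0.774
(5) = r + 4*sqrt(2) + 6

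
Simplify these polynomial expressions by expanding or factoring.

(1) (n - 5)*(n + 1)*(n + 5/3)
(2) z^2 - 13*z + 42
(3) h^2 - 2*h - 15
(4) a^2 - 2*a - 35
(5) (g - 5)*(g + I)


(1) = n^3 - 7*n^2/3 - 35*n/3 - 25/3
(2) = (z - 7)*(z - 6)
(3) = (h - 5)*(h + 3)
(4) = (a - 7)*(a + 5)
(5) = g^2 - 5*g + I*g - 5*I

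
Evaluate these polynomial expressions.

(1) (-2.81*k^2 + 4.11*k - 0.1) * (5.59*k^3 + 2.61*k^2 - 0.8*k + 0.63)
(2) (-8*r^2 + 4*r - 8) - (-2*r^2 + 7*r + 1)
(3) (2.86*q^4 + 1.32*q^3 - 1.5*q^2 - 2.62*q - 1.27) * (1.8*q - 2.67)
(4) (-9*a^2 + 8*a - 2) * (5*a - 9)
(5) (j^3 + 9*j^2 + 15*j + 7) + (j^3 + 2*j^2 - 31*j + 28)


(1) = -15.7079*k^5 + 15.6408*k^4 + 12.4161*k^3 - 5.3193*k^2 + 2.6693*k - 0.063
(2) = -6*r^2 - 3*r - 9
(3) = 5.148*q^5 - 5.2602*q^4 - 6.2244*q^3 - 0.711*q^2 + 4.7094*q + 3.3909
(4) = -45*a^3 + 121*a^2 - 82*a + 18
(5) = 2*j^3 + 11*j^2 - 16*j + 35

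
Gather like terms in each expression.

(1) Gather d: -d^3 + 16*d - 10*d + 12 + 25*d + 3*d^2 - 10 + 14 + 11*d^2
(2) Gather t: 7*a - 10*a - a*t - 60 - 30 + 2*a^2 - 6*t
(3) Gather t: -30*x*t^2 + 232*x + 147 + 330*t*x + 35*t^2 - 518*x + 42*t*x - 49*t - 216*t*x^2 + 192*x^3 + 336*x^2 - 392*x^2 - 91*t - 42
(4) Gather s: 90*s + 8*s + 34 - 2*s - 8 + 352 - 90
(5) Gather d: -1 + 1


(1) = -d^3 + 14*d^2 + 31*d + 16
(2) = 2*a^2 - 3*a + t*(-a - 6) - 90
(3) = t^2*(35 - 30*x) + t*(-216*x^2 + 372*x - 140) + 192*x^3 - 56*x^2 - 286*x + 105
(4) = 96*s + 288
(5) = 0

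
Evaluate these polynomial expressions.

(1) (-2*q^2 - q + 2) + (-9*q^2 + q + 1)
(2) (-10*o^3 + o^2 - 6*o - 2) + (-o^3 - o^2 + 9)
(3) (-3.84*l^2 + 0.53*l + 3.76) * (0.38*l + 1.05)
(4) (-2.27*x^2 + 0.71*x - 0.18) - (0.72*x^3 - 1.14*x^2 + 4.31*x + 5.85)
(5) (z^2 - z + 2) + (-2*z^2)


(1) = 3 - 11*q^2
(2) = -11*o^3 - 6*o + 7
(3) = -1.4592*l^3 - 3.8306*l^2 + 1.9853*l + 3.948
(4) = -0.72*x^3 - 1.13*x^2 - 3.6*x - 6.03
(5) = -z^2 - z + 2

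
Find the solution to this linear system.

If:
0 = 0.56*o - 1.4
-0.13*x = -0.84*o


Then:
o = 2.50
x = 16.15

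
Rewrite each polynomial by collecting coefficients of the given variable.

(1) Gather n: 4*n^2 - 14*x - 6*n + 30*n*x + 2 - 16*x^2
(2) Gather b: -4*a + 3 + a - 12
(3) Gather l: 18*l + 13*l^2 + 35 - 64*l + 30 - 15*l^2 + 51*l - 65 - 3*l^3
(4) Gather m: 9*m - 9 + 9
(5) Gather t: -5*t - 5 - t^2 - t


(1) = 4*n^2 + n*(30*x - 6) - 16*x^2 - 14*x + 2
(2) = -3*a - 9
(3) = -3*l^3 - 2*l^2 + 5*l
(4) = 9*m
(5) = -t^2 - 6*t - 5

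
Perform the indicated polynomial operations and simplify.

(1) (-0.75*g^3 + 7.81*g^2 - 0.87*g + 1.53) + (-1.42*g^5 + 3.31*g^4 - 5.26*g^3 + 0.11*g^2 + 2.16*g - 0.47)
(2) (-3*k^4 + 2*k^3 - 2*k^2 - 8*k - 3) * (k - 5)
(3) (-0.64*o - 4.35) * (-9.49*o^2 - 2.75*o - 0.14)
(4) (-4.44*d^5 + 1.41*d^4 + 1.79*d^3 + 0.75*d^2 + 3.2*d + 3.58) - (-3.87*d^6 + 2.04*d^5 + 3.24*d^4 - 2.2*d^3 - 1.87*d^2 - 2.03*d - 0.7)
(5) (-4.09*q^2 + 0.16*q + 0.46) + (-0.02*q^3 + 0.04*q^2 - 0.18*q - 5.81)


(1) = -1.42*g^5 + 3.31*g^4 - 6.01*g^3 + 7.92*g^2 + 1.29*g + 1.06
(2) = -3*k^5 + 17*k^4 - 12*k^3 + 2*k^2 + 37*k + 15
(3) = 6.0736*o^3 + 43.0415*o^2 + 12.0521*o + 0.609
(4) = 3.87*d^6 - 6.48*d^5 - 1.83*d^4 + 3.99*d^3 + 2.62*d^2 + 5.23*d + 4.28
(5) = -0.02*q^3 - 4.05*q^2 - 0.02*q - 5.35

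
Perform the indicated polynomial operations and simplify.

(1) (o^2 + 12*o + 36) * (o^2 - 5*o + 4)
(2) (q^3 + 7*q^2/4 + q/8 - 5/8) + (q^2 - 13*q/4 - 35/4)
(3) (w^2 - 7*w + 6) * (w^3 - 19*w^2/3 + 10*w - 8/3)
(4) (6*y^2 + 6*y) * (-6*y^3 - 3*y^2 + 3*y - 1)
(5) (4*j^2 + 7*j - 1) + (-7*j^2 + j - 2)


(1) = o^4 + 7*o^3 - 20*o^2 - 132*o + 144
(2) = q^3 + 11*q^2/4 - 25*q/8 - 75/8
(3) = w^5 - 40*w^4/3 + 181*w^3/3 - 332*w^2/3 + 236*w/3 - 16
(4) = -36*y^5 - 54*y^4 + 12*y^2 - 6*y
(5) = -3*j^2 + 8*j - 3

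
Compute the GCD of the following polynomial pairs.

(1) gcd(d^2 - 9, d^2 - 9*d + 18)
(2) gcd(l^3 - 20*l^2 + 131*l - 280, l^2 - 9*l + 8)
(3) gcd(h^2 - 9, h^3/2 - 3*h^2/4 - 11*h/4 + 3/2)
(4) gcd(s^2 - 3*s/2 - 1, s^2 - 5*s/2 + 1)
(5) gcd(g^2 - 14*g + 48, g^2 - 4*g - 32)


(1) = d - 3
(2) = l - 8
(3) = gcd((h - 3)*(h + 3), (h/2 + 1)*(h - 3)*(h - 1/2)) = h - 3
(4) = gcd((s - 2)*(s + 1/2), (s - 2)*(s - 1/2)) = s - 2
(5) = g - 8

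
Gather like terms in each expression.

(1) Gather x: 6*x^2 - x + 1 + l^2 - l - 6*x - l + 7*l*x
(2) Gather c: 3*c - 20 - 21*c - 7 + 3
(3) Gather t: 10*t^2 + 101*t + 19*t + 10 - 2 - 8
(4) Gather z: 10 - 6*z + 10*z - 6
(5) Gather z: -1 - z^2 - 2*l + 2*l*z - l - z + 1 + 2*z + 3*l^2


(1) = l^2 - 2*l + 6*x^2 + x*(7*l - 7) + 1
(2) = -18*c - 24
(3) = 10*t^2 + 120*t
(4) = 4*z + 4
(5) = 3*l^2 - 3*l - z^2 + z*(2*l + 1)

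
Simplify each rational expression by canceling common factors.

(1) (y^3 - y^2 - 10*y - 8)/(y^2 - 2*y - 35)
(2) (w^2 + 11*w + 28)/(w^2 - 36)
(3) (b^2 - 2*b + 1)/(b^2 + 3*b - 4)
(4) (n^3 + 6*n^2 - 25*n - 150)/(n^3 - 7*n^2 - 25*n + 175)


(1) = (y^3 - y^2 - 10*y - 8)/(y^2 - 2*y - 35)
(2) = (w^2 + 11*w + 28)/(w^2 - 36)
(3) = (b - 1)/(b + 4)
(4) = (n + 6)/(n - 7)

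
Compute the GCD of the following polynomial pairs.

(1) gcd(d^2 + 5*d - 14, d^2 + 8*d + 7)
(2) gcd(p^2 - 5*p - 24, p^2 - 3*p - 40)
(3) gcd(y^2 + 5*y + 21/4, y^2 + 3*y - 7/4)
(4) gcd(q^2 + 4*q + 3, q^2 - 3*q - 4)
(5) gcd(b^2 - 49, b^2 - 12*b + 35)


(1) = gcd((d - 2)*(d + 7), (d + 1)*(d + 7)) = d + 7
(2) = p - 8
(3) = y + 7/2
(4) = q + 1
(5) = gcd((b - 7)*(b + 7), (b - 7)*(b - 5)) = b - 7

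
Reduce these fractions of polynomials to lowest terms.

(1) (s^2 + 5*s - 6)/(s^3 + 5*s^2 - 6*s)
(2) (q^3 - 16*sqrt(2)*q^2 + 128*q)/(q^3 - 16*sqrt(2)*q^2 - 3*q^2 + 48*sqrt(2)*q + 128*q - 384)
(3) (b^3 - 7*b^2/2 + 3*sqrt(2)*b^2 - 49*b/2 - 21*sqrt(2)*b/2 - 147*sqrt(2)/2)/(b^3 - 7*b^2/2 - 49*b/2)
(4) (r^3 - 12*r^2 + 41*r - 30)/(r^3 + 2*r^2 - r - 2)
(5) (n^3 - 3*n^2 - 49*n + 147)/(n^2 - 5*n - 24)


(1) = 1/s
(2) = q/(q - 3)
(3) = (4*b + 12*sqrt(2))/(4*b)
(4) = (r^2 - 11*r + 30)/(r^2 + 3*r + 2)
(5) = (n^3 - 3*n^2 - 49*n + 147)/(n^2 - 5*n - 24)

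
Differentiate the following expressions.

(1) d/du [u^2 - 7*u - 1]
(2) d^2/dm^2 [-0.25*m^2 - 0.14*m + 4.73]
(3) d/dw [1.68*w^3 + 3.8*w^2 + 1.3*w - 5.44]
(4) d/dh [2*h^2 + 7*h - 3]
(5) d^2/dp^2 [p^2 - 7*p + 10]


(1) = 2*u - 7
(2) = -0.500000000000000
(3) = 5.04*w^2 + 7.6*w + 1.3
(4) = 4*h + 7
(5) = 2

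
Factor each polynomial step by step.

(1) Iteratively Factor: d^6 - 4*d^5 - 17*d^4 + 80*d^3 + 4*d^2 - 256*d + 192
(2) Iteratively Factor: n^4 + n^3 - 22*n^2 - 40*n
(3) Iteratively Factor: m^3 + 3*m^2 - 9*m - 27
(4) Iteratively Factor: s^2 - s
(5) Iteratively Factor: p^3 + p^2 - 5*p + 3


(1) = (d + 4)*(d^5 - 8*d^4 + 15*d^3 + 20*d^2 - 76*d + 48) = (d - 3)*(d + 4)*(d^4 - 5*d^3 + 20*d - 16) = (d - 3)*(d - 1)*(d + 4)*(d^3 - 4*d^2 - 4*d + 16) = (d - 3)*(d - 2)*(d - 1)*(d + 4)*(d^2 - 2*d - 8) = (d - 4)*(d - 3)*(d - 2)*(d - 1)*(d + 4)*(d + 2)
(2) = (n + 4)*(n^3 - 3*n^2 - 10*n) = n*(n + 4)*(n^2 - 3*n - 10) = n*(n - 5)*(n + 4)*(n + 2)
(3) = (m + 3)*(m^2 - 9) = (m + 3)^2*(m - 3)
(4) = (s)*(s - 1)
(5) = (p + 3)*(p^2 - 2*p + 1) = (p - 1)*(p + 3)*(p - 1)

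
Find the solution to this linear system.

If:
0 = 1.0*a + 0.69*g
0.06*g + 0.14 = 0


Then:
a = 1.61
g = -2.33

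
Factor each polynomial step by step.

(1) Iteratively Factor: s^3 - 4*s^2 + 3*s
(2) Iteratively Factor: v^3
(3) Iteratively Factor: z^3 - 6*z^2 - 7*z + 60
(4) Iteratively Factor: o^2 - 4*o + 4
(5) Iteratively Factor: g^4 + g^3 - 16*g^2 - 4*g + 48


(1) = (s)*(s^2 - 4*s + 3) = s*(s - 3)*(s - 1)
(2) = (v)*(v^2) = v^2*(v)
(3) = (z + 3)*(z^2 - 9*z + 20) = (z - 4)*(z + 3)*(z - 5)
(4) = (o - 2)*(o - 2)
(5) = (g - 2)*(g^3 + 3*g^2 - 10*g - 24) = (g - 2)*(g + 2)*(g^2 + g - 12) = (g - 2)*(g + 2)*(g + 4)*(g - 3)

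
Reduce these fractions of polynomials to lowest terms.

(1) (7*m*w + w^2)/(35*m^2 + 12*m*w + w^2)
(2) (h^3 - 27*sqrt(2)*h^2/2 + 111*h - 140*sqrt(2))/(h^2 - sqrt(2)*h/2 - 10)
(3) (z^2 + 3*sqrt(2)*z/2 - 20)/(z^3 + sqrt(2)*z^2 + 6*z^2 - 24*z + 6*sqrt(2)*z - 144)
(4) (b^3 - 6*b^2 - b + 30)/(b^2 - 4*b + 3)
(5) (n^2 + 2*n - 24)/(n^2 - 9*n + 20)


(1) = w/(5*m + w)
(2) = (4*h^2 - 44*sqrt(2)*h + 224)/(4*h + 8*sqrt(2))
(3) = (2*z - 5*sqrt(2))/(2*z^2 + z*(12 - 6*sqrt(2)) - 36*sqrt(2))
(4) = (b^2 - 3*b - 10)/(b - 1)
(5) = (n + 6)/(n - 5)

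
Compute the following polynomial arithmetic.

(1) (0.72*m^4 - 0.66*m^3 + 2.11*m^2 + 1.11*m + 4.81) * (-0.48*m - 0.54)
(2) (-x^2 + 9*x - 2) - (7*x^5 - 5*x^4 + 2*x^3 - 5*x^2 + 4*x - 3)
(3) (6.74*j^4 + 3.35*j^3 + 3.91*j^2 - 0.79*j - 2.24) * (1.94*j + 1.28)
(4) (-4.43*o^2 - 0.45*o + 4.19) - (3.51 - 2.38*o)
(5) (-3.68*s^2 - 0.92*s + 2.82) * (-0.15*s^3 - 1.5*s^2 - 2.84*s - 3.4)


(1) = -0.3456*m^5 - 0.072*m^4 - 0.6564*m^3 - 1.6722*m^2 - 2.9082*m - 2.5974
(2) = -7*x^5 + 5*x^4 - 2*x^3 + 4*x^2 + 5*x + 1
(3) = 13.0756*j^5 + 15.1262*j^4 + 11.8734*j^3 + 3.4722*j^2 - 5.3568*j - 2.8672
(4) = -4.43*o^2 + 1.93*o + 0.68
(5) = 0.552*s^5 + 5.658*s^4 + 11.4082*s^3 + 10.8948*s^2 - 4.8808*s - 9.588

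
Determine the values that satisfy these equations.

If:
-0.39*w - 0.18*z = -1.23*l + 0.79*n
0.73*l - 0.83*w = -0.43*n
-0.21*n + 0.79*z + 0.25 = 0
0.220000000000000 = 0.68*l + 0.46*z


Then:
l = 0.46
n = 0.45
w = 0.63
z = -0.20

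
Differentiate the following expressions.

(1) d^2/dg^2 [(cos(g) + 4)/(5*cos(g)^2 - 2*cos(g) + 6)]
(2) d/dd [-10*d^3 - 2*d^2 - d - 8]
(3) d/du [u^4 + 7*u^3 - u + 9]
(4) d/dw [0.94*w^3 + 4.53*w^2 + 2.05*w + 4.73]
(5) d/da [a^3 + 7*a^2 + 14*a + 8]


(1) = 2*(225*(1 - cos(2*g))^2*cos(g) + 410*(1 - cos(2*g))^2 + 916*cos(g) - 464*cos(2*g) - 150*cos(3*g) - 50*cos(5*g) - 1368)/(4*cos(g) - 5*cos(2*g) - 17)^3
(2) = -30*d^2 - 4*d - 1
(3) = 4*u^3 + 21*u^2 - 1
(4) = 2.82*w^2 + 9.06*w + 2.05
(5) = 3*a^2 + 14*a + 14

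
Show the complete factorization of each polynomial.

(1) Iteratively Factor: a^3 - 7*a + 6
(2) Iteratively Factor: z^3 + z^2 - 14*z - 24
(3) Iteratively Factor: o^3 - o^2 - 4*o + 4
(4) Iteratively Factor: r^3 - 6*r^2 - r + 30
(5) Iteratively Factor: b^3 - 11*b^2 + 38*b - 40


(1) = (a - 2)*(a^2 + 2*a - 3) = (a - 2)*(a + 3)*(a - 1)
(2) = (z - 4)*(z^2 + 5*z + 6) = (z - 4)*(z + 2)*(z + 3)
(3) = (o - 2)*(o^2 + o - 2) = (o - 2)*(o - 1)*(o + 2)
(4) = (r + 2)*(r^2 - 8*r + 15) = (r - 5)*(r + 2)*(r - 3)
(5) = (b - 5)*(b^2 - 6*b + 8) = (b - 5)*(b - 4)*(b - 2)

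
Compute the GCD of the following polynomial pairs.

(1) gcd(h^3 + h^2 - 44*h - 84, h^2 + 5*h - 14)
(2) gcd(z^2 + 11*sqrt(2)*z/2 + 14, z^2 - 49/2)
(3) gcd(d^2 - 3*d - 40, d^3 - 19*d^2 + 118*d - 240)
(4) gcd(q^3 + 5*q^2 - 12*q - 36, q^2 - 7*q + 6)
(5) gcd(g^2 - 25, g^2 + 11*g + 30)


(1) = 1
(2) = gcd((z + 2*sqrt(2))*(z + 7*sqrt(2)/2), (z - 7*sqrt(2)/2)*(z + 7*sqrt(2)/2)) = z + 7*sqrt(2)/2
(3) = d - 8
(4) = gcd((q - 3)*(q + 2)*(q + 6), (q - 6)*(q - 1)) = 1
(5) = gcd((g - 5)*(g + 5), (g + 5)*(g + 6)) = g + 5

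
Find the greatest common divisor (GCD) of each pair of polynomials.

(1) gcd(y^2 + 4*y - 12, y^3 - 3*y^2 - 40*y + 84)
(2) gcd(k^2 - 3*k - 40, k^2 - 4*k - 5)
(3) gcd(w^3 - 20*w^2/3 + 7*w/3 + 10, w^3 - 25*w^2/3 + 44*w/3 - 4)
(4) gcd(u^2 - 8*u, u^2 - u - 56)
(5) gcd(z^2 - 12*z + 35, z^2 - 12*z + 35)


(1) = gcd((y - 2)*(y + 6), (y - 7)*(y - 2)*(y + 6)) = y^2 + 4*y - 12
(2) = gcd((k - 8)*(k + 5), (k - 5)*(k + 1)) = 1
(3) = gcd((w - 6)*(w - 5/3)*(w + 1), (w - 6)*(w - 2)*(w - 1/3)) = w - 6
(4) = gcd(u*(u - 8), (u - 8)*(u + 7)) = u - 8
(5) = z^2 - 12*z + 35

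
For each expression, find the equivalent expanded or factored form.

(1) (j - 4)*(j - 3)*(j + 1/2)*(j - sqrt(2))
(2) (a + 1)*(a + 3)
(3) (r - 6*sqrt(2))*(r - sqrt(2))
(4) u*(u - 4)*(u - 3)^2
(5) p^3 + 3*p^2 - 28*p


(1) = j^4 - 13*j^3/2 - sqrt(2)*j^3 + 17*j^2/2 + 13*sqrt(2)*j^2/2 - 17*sqrt(2)*j/2 + 6*j - 6*sqrt(2)
(2) = a^2 + 4*a + 3
(3) = r^2 - 7*sqrt(2)*r + 12
(4) = u^4 - 10*u^3 + 33*u^2 - 36*u
(5) = p*(p - 4)*(p + 7)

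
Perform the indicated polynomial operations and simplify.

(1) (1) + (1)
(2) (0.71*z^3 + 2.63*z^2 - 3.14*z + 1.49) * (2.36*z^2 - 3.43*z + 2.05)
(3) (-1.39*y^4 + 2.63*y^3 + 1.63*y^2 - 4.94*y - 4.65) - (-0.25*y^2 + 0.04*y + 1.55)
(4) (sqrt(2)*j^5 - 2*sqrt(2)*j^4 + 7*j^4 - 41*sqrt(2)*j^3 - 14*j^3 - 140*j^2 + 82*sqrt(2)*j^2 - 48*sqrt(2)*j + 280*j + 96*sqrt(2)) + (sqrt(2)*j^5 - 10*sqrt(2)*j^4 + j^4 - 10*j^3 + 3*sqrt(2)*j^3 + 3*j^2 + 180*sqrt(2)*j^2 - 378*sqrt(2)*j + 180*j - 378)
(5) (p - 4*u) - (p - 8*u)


(1) = 2
(2) = 1.6756*z^5 + 3.7715*z^4 - 14.9758*z^3 + 19.6781*z^2 - 11.5477*z + 3.0545
(3) = -1.39*y^4 + 2.63*y^3 + 1.88*y^2 - 4.98*y - 6.2
(4) = 2*sqrt(2)*j^5 - 12*sqrt(2)*j^4 + 8*j^4 - 38*sqrt(2)*j^3 - 24*j^3 - 137*j^2 + 262*sqrt(2)*j^2 - 426*sqrt(2)*j + 460*j - 378 + 96*sqrt(2)
(5) = 4*u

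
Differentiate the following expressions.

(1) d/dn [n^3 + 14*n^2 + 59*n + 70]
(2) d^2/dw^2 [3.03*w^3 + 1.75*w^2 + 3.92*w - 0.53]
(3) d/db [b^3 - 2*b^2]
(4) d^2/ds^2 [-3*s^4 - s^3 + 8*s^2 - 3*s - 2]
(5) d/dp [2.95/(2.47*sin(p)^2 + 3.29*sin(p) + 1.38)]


(1) = 3*n^2 + 28*n + 59
(2) = 18.18*w + 3.5
(3) = b*(3*b - 4)
(4) = -36*s^2 - 6*s + 16
(5) = -(14.573*sin(p) + 9.7055)*cos(p)/(2.47*sin(p)^2 + 3.29*sin(p) + 1.38)^2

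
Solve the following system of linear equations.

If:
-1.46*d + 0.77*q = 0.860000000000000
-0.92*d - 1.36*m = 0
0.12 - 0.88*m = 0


Then:
d = -0.20
m = 0.14
q = 0.73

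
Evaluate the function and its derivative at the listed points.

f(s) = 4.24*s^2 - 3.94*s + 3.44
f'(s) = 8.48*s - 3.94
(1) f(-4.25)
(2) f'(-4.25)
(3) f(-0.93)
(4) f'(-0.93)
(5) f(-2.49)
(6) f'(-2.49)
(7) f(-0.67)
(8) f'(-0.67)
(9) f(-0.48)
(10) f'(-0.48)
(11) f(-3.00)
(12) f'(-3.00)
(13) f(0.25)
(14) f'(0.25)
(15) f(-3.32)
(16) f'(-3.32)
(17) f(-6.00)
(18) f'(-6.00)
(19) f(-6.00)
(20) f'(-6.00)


(1) = 96.77
(2) = -39.98
(3) = 10.77
(4) = -11.83
(5) = 39.54
(6) = -25.06
(7) = 7.98
(8) = -9.62
(9) = 6.31
(10) = -8.01
(11) = 53.42
(12) = -29.38
(13) = 2.72
(14) = -1.82
(15) = 63.26
(16) = -32.09
(17) = 179.72
(18) = -54.82
(19) = 179.72
(20) = -54.82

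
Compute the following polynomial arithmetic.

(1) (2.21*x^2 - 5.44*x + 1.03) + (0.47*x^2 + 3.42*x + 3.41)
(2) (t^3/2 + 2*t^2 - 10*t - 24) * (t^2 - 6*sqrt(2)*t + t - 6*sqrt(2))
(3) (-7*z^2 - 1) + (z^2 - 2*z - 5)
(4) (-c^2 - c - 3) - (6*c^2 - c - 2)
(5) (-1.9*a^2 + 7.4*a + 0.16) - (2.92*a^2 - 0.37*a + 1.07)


(1) = 2.68*x^2 - 2.02*x + 4.44
(2) = t^5/2 - 3*sqrt(2)*t^4 + 5*t^4/2 - 15*sqrt(2)*t^3 - 8*t^3 - 34*t^2 + 48*sqrt(2)*t^2 - 24*t + 204*sqrt(2)*t + 144*sqrt(2)
(3) = -6*z^2 - 2*z - 6
(4) = -7*c^2 - 1
(5) = -4.82*a^2 + 7.77*a - 0.91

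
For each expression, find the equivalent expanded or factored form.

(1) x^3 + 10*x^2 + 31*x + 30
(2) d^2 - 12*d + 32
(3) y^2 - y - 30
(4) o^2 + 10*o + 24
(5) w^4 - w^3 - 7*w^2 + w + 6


(1) = (x + 2)*(x + 3)*(x + 5)
(2) = (d - 8)*(d - 4)
(3) = (y - 6)*(y + 5)
(4) = (o + 4)*(o + 6)
(5) = (w - 3)*(w - 1)*(w + 1)*(w + 2)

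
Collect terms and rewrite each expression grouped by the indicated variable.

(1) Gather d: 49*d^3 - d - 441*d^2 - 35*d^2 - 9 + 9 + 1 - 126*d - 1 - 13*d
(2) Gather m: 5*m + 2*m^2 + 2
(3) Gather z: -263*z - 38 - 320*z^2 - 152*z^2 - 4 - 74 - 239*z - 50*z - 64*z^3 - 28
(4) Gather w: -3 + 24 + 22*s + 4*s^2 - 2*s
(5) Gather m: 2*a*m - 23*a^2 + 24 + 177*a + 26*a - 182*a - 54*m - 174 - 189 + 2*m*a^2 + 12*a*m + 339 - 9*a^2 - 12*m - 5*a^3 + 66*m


(1) = 49*d^3 - 476*d^2 - 140*d
(2) = 2*m^2 + 5*m + 2
(3) = -64*z^3 - 472*z^2 - 552*z - 144
(4) = 4*s^2 + 20*s + 21
(5) = -5*a^3 - 32*a^2 + 21*a + m*(2*a^2 + 14*a)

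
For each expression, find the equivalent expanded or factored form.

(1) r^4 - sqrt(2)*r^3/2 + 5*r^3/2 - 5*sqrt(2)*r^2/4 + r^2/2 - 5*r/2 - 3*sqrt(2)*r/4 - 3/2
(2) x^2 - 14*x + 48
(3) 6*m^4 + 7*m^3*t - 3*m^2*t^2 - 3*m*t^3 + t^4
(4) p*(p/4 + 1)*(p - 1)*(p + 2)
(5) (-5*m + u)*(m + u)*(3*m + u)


(1) = (r + 1)*(r + 3/2)*(r - sqrt(2))*(r + sqrt(2)/2)
(2) = (x - 8)*(x - 6)
(3) = (-3*m + t)*(-2*m + t)*(m + t)^2
(4) = p^4/4 + 5*p^3/4 + p^2/2 - 2*p
(5) = -15*m^3 - 17*m^2*u - m*u^2 + u^3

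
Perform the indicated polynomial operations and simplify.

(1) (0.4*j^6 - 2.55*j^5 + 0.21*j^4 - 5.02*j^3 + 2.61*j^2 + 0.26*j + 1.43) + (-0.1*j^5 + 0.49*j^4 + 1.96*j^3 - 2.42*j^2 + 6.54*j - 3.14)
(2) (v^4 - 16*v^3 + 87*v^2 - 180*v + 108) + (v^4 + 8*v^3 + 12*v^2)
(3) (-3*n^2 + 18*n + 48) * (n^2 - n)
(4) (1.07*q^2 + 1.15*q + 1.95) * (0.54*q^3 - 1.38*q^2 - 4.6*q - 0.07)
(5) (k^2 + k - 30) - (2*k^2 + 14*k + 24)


(1) = 0.4*j^6 - 2.65*j^5 + 0.7*j^4 - 3.06*j^3 + 0.19*j^2 + 6.8*j - 1.71
(2) = 2*v^4 - 8*v^3 + 99*v^2 - 180*v + 108
(3) = -3*n^4 + 21*n^3 + 30*n^2 - 48*n
(4) = 0.5778*q^5 - 0.8556*q^4 - 5.456*q^3 - 8.0559*q^2 - 9.0505*q - 0.1365
(5) = -k^2 - 13*k - 54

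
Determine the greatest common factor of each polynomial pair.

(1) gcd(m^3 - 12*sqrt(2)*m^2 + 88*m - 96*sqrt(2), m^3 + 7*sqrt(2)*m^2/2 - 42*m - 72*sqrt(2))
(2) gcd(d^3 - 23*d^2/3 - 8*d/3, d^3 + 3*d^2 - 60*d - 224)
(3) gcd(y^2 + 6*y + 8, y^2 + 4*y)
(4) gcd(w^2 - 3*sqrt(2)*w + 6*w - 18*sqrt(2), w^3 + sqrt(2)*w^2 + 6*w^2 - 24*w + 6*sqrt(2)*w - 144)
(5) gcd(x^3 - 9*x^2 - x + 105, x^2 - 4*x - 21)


(1) = gcd((m - 6*sqrt(2))*(m - 4*sqrt(2))*(m - 2*sqrt(2)), (m - 4*sqrt(2))*(m + 3*sqrt(2)/2)*(m + 6*sqrt(2))) = m - 4*sqrt(2)
(2) = gcd(d*(d - 8)*(d + 1/3), (d - 8)*(d + 4)*(d + 7)) = d - 8
(3) = gcd((y + 2)*(y + 4), y*(y + 4)) = y + 4
(4) = gcd((w + 6)*(w - 3*sqrt(2)), (w + 6)*(w - 3*sqrt(2))*(w + 4*sqrt(2))) = w^2 + w*(6 - 3*sqrt(2)) - 18*sqrt(2)
(5) = gcd((x - 7)*(x - 5)*(x + 3), (x - 7)*(x + 3)) = x^2 - 4*x - 21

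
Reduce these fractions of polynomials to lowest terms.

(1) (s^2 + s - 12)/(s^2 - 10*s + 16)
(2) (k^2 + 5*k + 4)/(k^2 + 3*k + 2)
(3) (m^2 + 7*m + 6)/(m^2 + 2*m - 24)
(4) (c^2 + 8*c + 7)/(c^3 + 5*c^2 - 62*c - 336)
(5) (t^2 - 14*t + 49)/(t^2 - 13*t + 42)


(1) = (s^2 + s - 12)/(s^2 - 10*s + 16)
(2) = (k + 4)/(k + 2)
(3) = (m + 1)/(m - 4)
(4) = (c + 1)/(c^2 - 2*c - 48)
(5) = (t - 7)/(t - 6)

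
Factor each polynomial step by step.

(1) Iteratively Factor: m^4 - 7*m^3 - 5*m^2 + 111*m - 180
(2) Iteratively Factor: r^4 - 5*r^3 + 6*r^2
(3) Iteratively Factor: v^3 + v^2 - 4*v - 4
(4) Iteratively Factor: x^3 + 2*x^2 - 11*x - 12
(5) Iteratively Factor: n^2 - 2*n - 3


(1) = (m - 3)*(m^3 - 4*m^2 - 17*m + 60) = (m - 3)*(m + 4)*(m^2 - 8*m + 15) = (m - 5)*(m - 3)*(m + 4)*(m - 3)
(2) = (r - 2)*(r^3 - 3*r^2) = (r - 3)*(r - 2)*(r^2) = r*(r - 3)*(r - 2)*(r)
(3) = (v + 1)*(v^2 - 4) = (v - 2)*(v + 1)*(v + 2)
(4) = (x + 4)*(x^2 - 2*x - 3) = (x + 1)*(x + 4)*(x - 3)
(5) = (n - 3)*(n + 1)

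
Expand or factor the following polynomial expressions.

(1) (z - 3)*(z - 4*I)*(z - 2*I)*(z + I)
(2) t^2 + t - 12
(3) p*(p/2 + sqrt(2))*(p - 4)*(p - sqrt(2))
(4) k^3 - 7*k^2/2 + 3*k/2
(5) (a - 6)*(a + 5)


(1) = z^4 - 3*z^3 - 5*I*z^3 - 2*z^2 + 15*I*z^2 + 6*z - 8*I*z + 24*I
(2) = (t - 3)*(t + 4)
(3) = p^4/2 - 2*p^3 + sqrt(2)*p^3/2 - 2*sqrt(2)*p^2 - 2*p^2 + 8*p
(4) = k*(k - 3)*(k - 1/2)
(5) = a^2 - a - 30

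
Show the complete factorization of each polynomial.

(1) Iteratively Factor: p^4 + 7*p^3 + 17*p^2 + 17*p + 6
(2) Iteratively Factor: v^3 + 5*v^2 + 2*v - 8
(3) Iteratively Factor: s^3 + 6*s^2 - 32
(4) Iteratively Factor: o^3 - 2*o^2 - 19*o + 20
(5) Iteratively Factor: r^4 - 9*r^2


(1) = (p + 1)*(p^3 + 6*p^2 + 11*p + 6) = (p + 1)*(p + 2)*(p^2 + 4*p + 3) = (p + 1)*(p + 2)*(p + 3)*(p + 1)
(2) = (v - 1)*(v^2 + 6*v + 8) = (v - 1)*(v + 2)*(v + 4)
(3) = (s + 4)*(s^2 + 2*s - 8) = (s + 4)^2*(s - 2)
(4) = (o - 5)*(o^2 + 3*o - 4) = (o - 5)*(o - 1)*(o + 4)
(5) = (r - 3)*(r^3 + 3*r^2) = (r - 3)*(r + 3)*(r^2) = r*(r - 3)*(r + 3)*(r)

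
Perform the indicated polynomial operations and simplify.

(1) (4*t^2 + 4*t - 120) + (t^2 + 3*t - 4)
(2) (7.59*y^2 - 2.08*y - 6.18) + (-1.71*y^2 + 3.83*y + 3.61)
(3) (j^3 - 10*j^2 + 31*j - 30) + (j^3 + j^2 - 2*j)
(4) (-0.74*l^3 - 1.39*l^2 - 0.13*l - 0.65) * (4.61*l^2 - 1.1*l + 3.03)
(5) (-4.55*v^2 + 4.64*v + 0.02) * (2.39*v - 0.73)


(1) = 5*t^2 + 7*t - 124
(2) = 5.88*y^2 + 1.75*y - 2.57
(3) = 2*j^3 - 9*j^2 + 29*j - 30
(4) = -3.4114*l^5 - 5.5939*l^4 - 1.3125*l^3 - 7.0652*l^2 + 0.3211*l - 1.9695
(5) = -10.8745*v^3 + 14.4111*v^2 - 3.3394*v - 0.0146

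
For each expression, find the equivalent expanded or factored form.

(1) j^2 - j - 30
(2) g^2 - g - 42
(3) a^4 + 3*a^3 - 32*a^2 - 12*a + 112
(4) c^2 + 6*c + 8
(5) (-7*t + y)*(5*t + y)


(1) = (j - 6)*(j + 5)
(2) = (g - 7)*(g + 6)
(3) = (a - 4)*(a - 2)*(a + 2)*(a + 7)
(4) = (c + 2)*(c + 4)
(5) = -35*t^2 - 2*t*y + y^2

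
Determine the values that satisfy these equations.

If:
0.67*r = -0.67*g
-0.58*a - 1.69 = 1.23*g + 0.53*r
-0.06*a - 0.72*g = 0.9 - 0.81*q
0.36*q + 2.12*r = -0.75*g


Then:
a = -3.27
g = 0.30
q = 1.13
r = -0.30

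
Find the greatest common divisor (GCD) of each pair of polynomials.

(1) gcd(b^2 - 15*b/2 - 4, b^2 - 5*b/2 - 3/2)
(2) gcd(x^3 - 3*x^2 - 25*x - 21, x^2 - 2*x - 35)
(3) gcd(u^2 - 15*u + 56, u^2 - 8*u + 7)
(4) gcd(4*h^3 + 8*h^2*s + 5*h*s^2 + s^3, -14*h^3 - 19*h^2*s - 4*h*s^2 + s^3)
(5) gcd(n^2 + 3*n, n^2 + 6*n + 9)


(1) = gcd((b - 8)*(b + 1/2), (b - 3)*(b + 1/2)) = b + 1/2
(2) = gcd((x - 7)*(x + 1)*(x + 3), (x - 7)*(x + 5)) = x - 7
(3) = gcd((u - 8)*(u - 7), (u - 7)*(u - 1)) = u - 7
(4) = gcd((h + s)*(2*h + s)^2, (-7*h + s)*(h + s)*(2*h + s)) = 2*h^2 + 3*h*s + s^2
(5) = gcd(n*(n + 3), (n + 3)^2) = n + 3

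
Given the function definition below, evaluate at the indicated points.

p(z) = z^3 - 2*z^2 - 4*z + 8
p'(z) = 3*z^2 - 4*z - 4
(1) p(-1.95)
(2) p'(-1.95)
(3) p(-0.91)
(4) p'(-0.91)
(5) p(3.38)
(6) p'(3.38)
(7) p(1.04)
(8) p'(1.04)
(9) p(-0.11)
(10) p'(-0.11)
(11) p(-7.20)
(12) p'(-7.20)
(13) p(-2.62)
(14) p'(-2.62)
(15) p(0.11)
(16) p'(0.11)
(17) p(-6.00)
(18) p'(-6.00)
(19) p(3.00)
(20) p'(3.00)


(1) = 0.78
(2) = 15.21
(3) = 9.23
(4) = 2.12
(5) = 10.25
(6) = 16.75
(7) = 2.80
(8) = -4.92
(9) = 8.41
(10) = -3.52
(11) = -440.13
(12) = 180.32
(13) = -13.23
(14) = 27.07
(15) = 7.54
(16) = -4.40
(17) = -256.00
(18) = 128.00
(19) = 5.00
(20) = 11.00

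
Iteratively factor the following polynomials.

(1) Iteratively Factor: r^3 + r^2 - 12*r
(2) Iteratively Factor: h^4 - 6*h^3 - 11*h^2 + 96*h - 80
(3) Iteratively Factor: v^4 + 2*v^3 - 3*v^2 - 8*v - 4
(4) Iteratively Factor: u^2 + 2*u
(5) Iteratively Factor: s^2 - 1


(1) = (r)*(r^2 + r - 12) = r*(r + 4)*(r - 3)
(2) = (h - 4)*(h^3 - 2*h^2 - 19*h + 20) = (h - 4)*(h - 1)*(h^2 - h - 20) = (h - 4)*(h - 1)*(h + 4)*(h - 5)
(3) = (v + 1)*(v^3 + v^2 - 4*v - 4) = (v - 2)*(v + 1)*(v^2 + 3*v + 2) = (v - 2)*(v + 1)*(v + 2)*(v + 1)
(4) = (u + 2)*(u)
(5) = (s + 1)*(s - 1)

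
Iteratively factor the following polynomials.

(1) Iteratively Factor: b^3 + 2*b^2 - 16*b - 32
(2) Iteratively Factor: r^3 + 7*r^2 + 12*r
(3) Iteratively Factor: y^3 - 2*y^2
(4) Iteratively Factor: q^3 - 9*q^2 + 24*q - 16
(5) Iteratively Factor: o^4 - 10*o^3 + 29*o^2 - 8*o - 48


(1) = (b - 4)*(b^2 + 6*b + 8) = (b - 4)*(b + 2)*(b + 4)
(2) = (r + 3)*(r^2 + 4*r) = r*(r + 3)*(r + 4)
(3) = (y)*(y^2 - 2*y) = y^2*(y - 2)
(4) = (q - 4)*(q^2 - 5*q + 4) = (q - 4)^2*(q - 1)
(5) = (o - 3)*(o^3 - 7*o^2 + 8*o + 16) = (o - 3)*(o + 1)*(o^2 - 8*o + 16) = (o - 4)*(o - 3)*(o + 1)*(o - 4)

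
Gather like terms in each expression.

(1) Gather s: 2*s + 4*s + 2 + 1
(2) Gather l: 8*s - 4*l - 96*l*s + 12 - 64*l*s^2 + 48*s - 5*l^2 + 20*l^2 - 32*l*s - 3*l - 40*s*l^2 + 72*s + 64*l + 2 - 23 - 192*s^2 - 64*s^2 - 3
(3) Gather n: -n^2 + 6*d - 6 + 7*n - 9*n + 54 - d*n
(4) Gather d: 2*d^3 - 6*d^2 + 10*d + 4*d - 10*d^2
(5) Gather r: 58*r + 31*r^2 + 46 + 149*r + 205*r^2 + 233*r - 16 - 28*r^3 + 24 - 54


(1) = 6*s + 3
(2) = l^2*(15 - 40*s) + l*(-64*s^2 - 128*s + 57) - 256*s^2 + 128*s - 12
(3) = 6*d - n^2 + n*(-d - 2) + 48
(4) = 2*d^3 - 16*d^2 + 14*d
(5) = -28*r^3 + 236*r^2 + 440*r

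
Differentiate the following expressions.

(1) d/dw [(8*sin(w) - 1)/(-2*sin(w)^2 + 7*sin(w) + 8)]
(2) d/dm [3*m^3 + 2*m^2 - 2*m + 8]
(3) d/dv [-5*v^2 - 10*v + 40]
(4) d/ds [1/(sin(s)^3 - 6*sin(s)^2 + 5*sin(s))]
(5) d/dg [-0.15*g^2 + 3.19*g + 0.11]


(1) = (16*sin(w)^2 - 4*sin(w) + 71)*cos(w)/(2*sin(w)^2 - 7*sin(w) - 8)^2
(2) = 9*m^2 + 4*m - 2
(3) = -10*v - 10
(4) = (-3*cos(s) + 12/tan(s) - 5*cos(s)/sin(s)^2)/((sin(s) - 5)^2*(sin(s) - 1)^2)
(5) = 3.19 - 0.3*g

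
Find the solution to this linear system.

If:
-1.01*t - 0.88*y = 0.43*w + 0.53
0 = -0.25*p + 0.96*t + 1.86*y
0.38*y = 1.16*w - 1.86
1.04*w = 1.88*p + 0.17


Then:
p = 1.09
t = -2.83
w = 2.13
y = 1.61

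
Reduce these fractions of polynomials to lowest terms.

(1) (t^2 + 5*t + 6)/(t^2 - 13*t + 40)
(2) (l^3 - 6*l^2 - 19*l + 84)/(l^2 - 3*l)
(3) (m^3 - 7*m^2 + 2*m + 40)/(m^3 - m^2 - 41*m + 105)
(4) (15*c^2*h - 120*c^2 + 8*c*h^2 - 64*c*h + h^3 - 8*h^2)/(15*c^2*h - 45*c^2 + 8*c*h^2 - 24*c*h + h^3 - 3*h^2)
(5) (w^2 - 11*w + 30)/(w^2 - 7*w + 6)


(1) = (t^2 + 5*t + 6)/(t^2 - 13*t + 40)
(2) = (l^2 - 3*l - 28)/l
(3) = (m^2 - 2*m - 8)/(m^2 + 4*m - 21)
(4) = (h - 8)/(h - 3)
(5) = (w - 5)/(w - 1)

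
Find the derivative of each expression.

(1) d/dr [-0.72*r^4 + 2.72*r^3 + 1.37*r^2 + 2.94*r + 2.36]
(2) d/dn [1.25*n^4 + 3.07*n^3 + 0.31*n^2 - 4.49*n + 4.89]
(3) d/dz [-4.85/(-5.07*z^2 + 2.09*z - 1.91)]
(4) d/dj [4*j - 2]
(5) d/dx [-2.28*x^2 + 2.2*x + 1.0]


(1) = -2.88*r^3 + 8.16*r^2 + 2.74*r + 2.94
(2) = 5.0*n^3 + 9.21*n^2 + 0.62*n - 4.49
(3) = (10.1365 - 49.179*z)/(5.07*z^2 - 2.09*z + 1.91)^2
(4) = 4
(5) = 2.2 - 4.56*x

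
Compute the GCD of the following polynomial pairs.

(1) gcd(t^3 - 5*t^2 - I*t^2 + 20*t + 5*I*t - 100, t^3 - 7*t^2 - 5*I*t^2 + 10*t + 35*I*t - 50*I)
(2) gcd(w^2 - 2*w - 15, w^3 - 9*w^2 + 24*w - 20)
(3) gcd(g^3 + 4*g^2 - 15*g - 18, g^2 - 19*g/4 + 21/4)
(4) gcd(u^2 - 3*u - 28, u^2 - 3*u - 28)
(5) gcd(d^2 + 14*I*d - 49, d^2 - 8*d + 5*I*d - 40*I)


(1) = gcd((t - 5)*(t - 5*I)*(t + 4*I), (t - 5)*(t - 2)*(t - 5*I)) = t^2 + t*(-5 - 5*I) + 25*I
(2) = gcd((w - 5)*(w + 3), (w - 5)*(w - 2)^2) = w - 5
(3) = gcd((g - 3)*(g + 1)*(g + 6), (g - 3)*(g - 7/4)) = g - 3
(4) = gcd((u - 7)*(u + 4), (u - 7)*(u + 4)) = u^2 - 3*u - 28
(5) = gcd((d + 7*I)^2, (d - 8)*(d + 5*I)) = 1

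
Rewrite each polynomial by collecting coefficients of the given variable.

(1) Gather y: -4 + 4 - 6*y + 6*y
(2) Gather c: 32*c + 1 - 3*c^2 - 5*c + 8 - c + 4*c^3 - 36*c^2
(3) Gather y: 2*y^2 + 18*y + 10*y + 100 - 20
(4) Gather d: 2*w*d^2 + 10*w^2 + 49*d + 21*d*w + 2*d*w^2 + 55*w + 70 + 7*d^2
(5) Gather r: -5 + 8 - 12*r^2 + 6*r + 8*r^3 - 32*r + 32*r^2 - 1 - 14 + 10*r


(1) = 0
(2) = 4*c^3 - 39*c^2 + 26*c + 9
(3) = 2*y^2 + 28*y + 80
(4) = d^2*(2*w + 7) + d*(2*w^2 + 21*w + 49) + 10*w^2 + 55*w + 70
(5) = 8*r^3 + 20*r^2 - 16*r - 12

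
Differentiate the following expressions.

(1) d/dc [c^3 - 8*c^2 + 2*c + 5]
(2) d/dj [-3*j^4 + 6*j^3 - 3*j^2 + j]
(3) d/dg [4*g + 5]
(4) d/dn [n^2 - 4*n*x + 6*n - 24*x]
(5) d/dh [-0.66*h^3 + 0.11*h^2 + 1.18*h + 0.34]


(1) = 3*c^2 - 16*c + 2
(2) = -12*j^3 + 18*j^2 - 6*j + 1
(3) = 4
(4) = 2*n - 4*x + 6
(5) = -1.98*h^2 + 0.22*h + 1.18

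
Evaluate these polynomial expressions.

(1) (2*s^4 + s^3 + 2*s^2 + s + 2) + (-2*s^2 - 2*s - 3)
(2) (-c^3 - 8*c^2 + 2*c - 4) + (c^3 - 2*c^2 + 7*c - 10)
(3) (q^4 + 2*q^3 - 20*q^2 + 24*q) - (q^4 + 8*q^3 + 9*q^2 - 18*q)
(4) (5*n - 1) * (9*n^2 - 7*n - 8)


(1) = 2*s^4 + s^3 - s - 1
(2) = -10*c^2 + 9*c - 14
(3) = -6*q^3 - 29*q^2 + 42*q
(4) = 45*n^3 - 44*n^2 - 33*n + 8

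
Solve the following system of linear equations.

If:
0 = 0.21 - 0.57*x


Then:
x = 0.37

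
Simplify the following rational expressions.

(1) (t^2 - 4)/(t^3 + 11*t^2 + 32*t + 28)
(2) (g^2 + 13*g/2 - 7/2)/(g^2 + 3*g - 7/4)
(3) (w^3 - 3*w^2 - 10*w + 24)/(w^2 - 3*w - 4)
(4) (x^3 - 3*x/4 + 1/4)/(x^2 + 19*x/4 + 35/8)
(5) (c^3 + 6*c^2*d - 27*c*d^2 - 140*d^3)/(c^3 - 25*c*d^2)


(1) = (t - 2)/(t^2 + 9*t + 14)
(2) = (2*g + 14)/(2*g + 7)
(3) = (w^2 + w - 6)/(w + 1)
(4) = (8*x^3 - 6*x + 2)/(8*x^2 + 38*x + 35)
(5) = (c^2 + 11*c*d + 28*d^2)/(c^2 + 5*c*d)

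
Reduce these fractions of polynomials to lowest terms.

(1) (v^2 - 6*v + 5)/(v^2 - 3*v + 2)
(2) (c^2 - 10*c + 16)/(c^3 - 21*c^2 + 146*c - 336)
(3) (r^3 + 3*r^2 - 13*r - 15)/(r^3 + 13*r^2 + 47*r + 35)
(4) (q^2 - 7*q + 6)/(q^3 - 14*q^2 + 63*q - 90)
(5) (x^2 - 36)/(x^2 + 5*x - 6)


(1) = (v - 5)/(v - 2)
(2) = (c - 2)/(c^2 - 13*c + 42)
(3) = (r - 3)/(r + 7)
(4) = (q - 1)/(q^2 - 8*q + 15)
(5) = (x - 6)/(x - 1)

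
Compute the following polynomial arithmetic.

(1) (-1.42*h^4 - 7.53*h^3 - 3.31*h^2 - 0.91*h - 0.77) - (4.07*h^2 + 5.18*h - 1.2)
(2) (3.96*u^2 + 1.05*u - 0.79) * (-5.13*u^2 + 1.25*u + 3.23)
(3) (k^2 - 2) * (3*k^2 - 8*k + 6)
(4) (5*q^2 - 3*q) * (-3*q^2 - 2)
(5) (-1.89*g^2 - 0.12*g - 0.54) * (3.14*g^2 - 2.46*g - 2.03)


(1) = -1.42*h^4 - 7.53*h^3 - 7.38*h^2 - 6.09*h + 0.43
(2) = -20.3148*u^4 - 0.4365*u^3 + 18.156*u^2 + 2.404*u - 2.5517
(3) = 3*k^4 - 8*k^3 + 16*k - 12
(4) = -15*q^4 + 9*q^3 - 10*q^2 + 6*q
(5) = -5.9346*g^4 + 4.2726*g^3 + 2.4363*g^2 + 1.572*g + 1.0962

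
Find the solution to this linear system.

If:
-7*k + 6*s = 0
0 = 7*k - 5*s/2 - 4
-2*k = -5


Then:
No Solution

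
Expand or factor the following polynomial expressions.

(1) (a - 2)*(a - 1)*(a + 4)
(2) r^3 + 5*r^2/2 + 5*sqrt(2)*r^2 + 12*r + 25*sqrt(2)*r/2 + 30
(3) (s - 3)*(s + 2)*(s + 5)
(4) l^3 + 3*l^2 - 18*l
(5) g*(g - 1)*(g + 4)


(1) = a^3 + a^2 - 10*a + 8
(2) = (r + 5/2)*(r + 2*sqrt(2))*(r + 3*sqrt(2))
(3) = s^3 + 4*s^2 - 11*s - 30
(4) = l*(l - 3)*(l + 6)
(5) = g^3 + 3*g^2 - 4*g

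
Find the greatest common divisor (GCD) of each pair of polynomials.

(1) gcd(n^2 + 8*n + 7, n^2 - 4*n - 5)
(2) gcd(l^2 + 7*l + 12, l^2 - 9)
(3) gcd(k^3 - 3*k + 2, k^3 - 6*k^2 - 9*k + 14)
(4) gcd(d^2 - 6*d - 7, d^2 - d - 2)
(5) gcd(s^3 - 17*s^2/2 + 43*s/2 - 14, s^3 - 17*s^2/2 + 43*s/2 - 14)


(1) = n + 1
(2) = l + 3
(3) = gcd((k - 1)^2*(k + 2), (k - 7)*(k - 1)*(k + 2)) = k^2 + k - 2
(4) = gcd((d - 7)*(d + 1), (d - 2)*(d + 1)) = d + 1
(5) = gcd((s - 4)*(s - 7/2)*(s - 1), (s - 4)*(s - 7/2)*(s - 1)) = s^3 - 17*s^2/2 + 43*s/2 - 14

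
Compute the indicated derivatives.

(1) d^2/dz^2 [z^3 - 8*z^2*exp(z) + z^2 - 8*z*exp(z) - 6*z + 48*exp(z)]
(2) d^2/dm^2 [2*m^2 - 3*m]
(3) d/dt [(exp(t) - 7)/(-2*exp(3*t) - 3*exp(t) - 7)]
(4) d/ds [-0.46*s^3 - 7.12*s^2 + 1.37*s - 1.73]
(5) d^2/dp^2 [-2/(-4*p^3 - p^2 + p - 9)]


(1) = -8*z^2*exp(z) - 40*z*exp(z) + 6*z + 16*exp(z) + 2
(2) = 4
(3) = (3*(exp(t) - 7)*(2*exp(2*t) + 1) - 2*exp(3*t) - 3*exp(t) - 7)*exp(t)/(2*exp(3*t) + 3*exp(t) + 7)^2
(4) = -1.38*s^2 - 14.24*s + 1.37
(5) = 4*(-(12*p + 1)*(4*p^3 + p^2 - p + 9) + (12*p^2 + 2*p - 1)^2)/(4*p^3 + p^2 - p + 9)^3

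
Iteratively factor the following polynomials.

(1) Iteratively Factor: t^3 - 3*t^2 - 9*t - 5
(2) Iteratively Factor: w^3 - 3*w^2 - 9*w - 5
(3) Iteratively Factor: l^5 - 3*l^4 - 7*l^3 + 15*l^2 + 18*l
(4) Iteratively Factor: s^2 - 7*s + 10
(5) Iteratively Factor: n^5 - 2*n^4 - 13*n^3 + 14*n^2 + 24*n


(1) = (t - 5)*(t^2 + 2*t + 1) = (t - 5)*(t + 1)*(t + 1)
(2) = (w + 1)*(w^2 - 4*w - 5) = (w - 5)*(w + 1)*(w + 1)
(3) = (l)*(l^4 - 3*l^3 - 7*l^2 + 15*l + 18) = l*(l + 2)*(l^3 - 5*l^2 + 3*l + 9) = l*(l - 3)*(l + 2)*(l^2 - 2*l - 3) = l*(l - 3)*(l + 1)*(l + 2)*(l - 3)
(4) = (s - 2)*(s - 5)
(5) = (n - 2)*(n^4 - 13*n^2 - 12*n) = (n - 2)*(n + 3)*(n^3 - 3*n^2 - 4*n) = n*(n - 2)*(n + 3)*(n^2 - 3*n - 4) = n*(n - 2)*(n + 1)*(n + 3)*(n - 4)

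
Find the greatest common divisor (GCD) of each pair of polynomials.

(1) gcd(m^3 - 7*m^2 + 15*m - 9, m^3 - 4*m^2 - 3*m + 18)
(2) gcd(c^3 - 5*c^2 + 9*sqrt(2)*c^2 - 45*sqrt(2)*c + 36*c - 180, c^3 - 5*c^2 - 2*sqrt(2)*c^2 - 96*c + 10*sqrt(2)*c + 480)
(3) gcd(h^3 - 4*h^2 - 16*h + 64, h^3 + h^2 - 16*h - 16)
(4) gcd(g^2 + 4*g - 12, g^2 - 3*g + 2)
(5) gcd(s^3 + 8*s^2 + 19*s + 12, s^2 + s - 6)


(1) = m^2 - 6*m + 9
(2) = gcd((c - 5)*(c + 3*sqrt(2))*(c + 6*sqrt(2)), (c - 5)*(c - 8*sqrt(2))*(c + 6*sqrt(2))) = c^2 + c*(-5 + 6*sqrt(2)) - 30*sqrt(2)
(3) = h^2 - 16
(4) = gcd((g - 2)*(g + 6), (g - 2)*(g - 1)) = g - 2
(5) = s + 3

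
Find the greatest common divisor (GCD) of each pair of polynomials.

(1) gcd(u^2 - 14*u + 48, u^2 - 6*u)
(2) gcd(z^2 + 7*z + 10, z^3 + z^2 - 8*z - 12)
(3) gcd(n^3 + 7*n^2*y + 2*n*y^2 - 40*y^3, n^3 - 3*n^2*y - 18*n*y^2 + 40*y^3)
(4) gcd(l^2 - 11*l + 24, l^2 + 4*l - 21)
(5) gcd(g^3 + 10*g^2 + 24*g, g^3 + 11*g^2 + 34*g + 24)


(1) = u - 6
(2) = z + 2
(3) = gcd((n - 2*y)*(n + 4*y)*(n + 5*y), (n - 5*y)*(n - 2*y)*(n + 4*y)) = -n^2 - 2*n*y + 8*y^2
(4) = l - 3
(5) = g^2 + 10*g + 24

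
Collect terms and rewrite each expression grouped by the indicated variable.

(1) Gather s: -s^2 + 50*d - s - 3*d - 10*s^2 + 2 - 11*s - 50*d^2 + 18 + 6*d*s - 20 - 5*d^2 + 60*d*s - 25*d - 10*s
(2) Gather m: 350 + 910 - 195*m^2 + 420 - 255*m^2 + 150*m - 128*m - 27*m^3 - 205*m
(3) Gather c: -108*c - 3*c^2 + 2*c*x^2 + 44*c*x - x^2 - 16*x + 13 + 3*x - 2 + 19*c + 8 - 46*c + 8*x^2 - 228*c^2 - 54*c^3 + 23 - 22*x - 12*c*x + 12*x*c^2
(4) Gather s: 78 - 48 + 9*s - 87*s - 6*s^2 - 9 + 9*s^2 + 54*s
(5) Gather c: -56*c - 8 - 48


(1) = -55*d^2 + 22*d - 11*s^2 + s*(66*d - 22)
(2) = -27*m^3 - 450*m^2 - 183*m + 1680
(3) = -54*c^3 + c^2*(12*x - 231) + c*(2*x^2 + 32*x - 135) + 7*x^2 - 35*x + 42
(4) = 3*s^2 - 24*s + 21
(5) = -56*c - 56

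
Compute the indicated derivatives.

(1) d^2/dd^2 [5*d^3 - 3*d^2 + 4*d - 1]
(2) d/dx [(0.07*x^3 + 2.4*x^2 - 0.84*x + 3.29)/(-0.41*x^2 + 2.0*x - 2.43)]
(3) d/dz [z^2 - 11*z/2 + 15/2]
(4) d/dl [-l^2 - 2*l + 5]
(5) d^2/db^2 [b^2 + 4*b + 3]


(1) = 30*d - 6
(2) = (-0.0287*x^4 + 0.28*x^3 + 3.9453*x^2 - 8.9662*x - 4.5388)/(0.1681*x^4 - 1.64*x^3 + 5.9926*x^2 - 9.72*x + 5.9049)
(3) = 2*z - 11/2
(4) = -2*l - 2
(5) = 2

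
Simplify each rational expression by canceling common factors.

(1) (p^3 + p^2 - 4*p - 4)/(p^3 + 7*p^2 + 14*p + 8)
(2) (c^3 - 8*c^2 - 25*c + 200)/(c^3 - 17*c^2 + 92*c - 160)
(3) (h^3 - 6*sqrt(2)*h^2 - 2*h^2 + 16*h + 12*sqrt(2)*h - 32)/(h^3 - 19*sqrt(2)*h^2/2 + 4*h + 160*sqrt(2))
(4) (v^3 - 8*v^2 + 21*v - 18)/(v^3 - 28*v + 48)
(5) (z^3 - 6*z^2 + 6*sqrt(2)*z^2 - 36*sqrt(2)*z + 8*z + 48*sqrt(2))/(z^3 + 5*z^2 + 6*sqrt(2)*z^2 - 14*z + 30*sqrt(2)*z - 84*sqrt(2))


(1) = (p - 2)/(p + 4)
(2) = (c + 5)/(c - 4)
(3) = (2*h^2 + h*(-4*sqrt(2) - 4) + 8*sqrt(2))/(2*h^2 - 11*sqrt(2)*h - 80)
(4) = (v^2 - 6*v + 9)/(v^2 + 2*v - 24)
(5) = (z - 4)/(z + 7)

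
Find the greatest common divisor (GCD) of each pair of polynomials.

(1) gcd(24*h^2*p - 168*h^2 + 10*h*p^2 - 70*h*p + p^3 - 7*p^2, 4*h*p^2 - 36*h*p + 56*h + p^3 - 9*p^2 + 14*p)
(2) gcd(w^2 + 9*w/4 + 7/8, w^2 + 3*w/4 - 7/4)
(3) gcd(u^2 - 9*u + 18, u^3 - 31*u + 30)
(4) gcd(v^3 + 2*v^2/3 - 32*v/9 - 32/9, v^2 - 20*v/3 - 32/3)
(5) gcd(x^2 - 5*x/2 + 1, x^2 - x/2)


(1) = gcd((4*h + p)*(6*h + p)*(p - 7), (4*h + p)*(p - 7)*(p - 2)) = 4*h*p - 28*h + p^2 - 7*p
(2) = w + 7/4
(3) = gcd((u - 6)*(u - 3), (u - 5)*(u - 1)*(u + 6)) = 1
(4) = v + 4/3
(5) = x - 1/2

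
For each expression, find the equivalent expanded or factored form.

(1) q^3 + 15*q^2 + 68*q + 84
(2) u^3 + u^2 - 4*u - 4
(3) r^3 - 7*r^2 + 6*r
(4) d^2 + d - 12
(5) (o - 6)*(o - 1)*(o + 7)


(1) = (q + 2)*(q + 6)*(q + 7)
(2) = (u - 2)*(u + 1)*(u + 2)
(3) = r*(r - 6)*(r - 1)
(4) = (d - 3)*(d + 4)
(5) = o^3 - 43*o + 42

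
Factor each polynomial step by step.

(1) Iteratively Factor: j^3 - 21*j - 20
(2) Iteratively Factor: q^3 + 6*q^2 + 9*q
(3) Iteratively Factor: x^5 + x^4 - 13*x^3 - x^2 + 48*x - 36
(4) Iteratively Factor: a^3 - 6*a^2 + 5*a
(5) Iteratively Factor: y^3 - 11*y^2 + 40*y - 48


(1) = (j - 5)*(j^2 + 5*j + 4) = (j - 5)*(j + 1)*(j + 4)
(2) = (q)*(q^2 + 6*q + 9) = q*(q + 3)*(q + 3)
(3) = (x - 2)*(x^4 + 3*x^3 - 7*x^2 - 15*x + 18) = (x - 2)*(x + 3)*(x^3 - 7*x + 6) = (x - 2)*(x + 3)^2*(x^2 - 3*x + 2) = (x - 2)*(x - 1)*(x + 3)^2*(x - 2)
(4) = (a - 1)*(a^2 - 5*a) = a*(a - 1)*(a - 5)
(5) = (y - 4)*(y^2 - 7*y + 12) = (y - 4)*(y - 3)*(y - 4)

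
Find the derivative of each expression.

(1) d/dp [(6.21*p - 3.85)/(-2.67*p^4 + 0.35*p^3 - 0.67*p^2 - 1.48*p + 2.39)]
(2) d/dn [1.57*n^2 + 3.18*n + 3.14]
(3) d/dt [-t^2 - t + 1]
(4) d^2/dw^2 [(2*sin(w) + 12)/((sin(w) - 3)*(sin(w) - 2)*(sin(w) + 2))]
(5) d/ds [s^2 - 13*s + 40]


(1) = (49.7421*p^4 - 45.465*p^3 + 8.2032*p^2 - 5.159*p + 9.1439)/(7.1289*p^8 - 1.869*p^7 + 3.7003*p^6 + 7.4342*p^5 - 13.3497*p^4 + 3.6562*p^3 - 1.0122*p^2 - 7.0744*p + 5.7121)
(2) = 3.14*n + 3.18
(3) = -2*t - 1
(4) = 2*(-4*sin(w)^7 - 45*sin(w)^6 + 179*sin(w)^5 + 54*sin(w)^4 - 46*sin(w)^3 - 972*sin(w)^2 - 216*sin(w) + 720)/((sin(w) - 3)^3*(sin(w) - 2)^3*(sin(w) + 2)^3)
(5) = 2*s - 13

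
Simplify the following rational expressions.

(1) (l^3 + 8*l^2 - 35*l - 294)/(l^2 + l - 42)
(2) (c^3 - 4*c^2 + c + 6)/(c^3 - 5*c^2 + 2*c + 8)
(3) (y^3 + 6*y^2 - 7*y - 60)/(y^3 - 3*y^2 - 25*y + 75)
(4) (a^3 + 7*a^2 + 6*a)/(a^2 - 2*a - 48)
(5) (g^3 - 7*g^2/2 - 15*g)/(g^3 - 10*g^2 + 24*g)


(1) = l + 7
(2) = (c - 3)/(c - 4)
(3) = (y + 4)/(y - 5)
(4) = (a^2 + a)/(a - 8)
(5) = (2*g + 5)/(2*g - 8)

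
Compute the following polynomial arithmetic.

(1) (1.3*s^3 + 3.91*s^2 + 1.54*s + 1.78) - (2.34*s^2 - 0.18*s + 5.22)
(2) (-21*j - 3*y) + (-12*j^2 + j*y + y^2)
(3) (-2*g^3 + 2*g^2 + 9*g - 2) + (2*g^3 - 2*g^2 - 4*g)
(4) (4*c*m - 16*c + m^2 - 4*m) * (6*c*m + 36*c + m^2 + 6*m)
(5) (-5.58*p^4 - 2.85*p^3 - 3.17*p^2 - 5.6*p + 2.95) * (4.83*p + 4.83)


(1) = 1.3*s^3 + 1.57*s^2 + 1.72*s - 3.44
(2) = -12*j^2 + j*y - 21*j + y^2 - 3*y
(3) = 5*g - 2
(4) = 24*c^2*m^2 + 48*c^2*m - 576*c^2 + 10*c*m^3 + 20*c*m^2 - 240*c*m + m^4 + 2*m^3 - 24*m^2
(5) = -26.9514*p^5 - 40.7169*p^4 - 29.0766*p^3 - 42.3591*p^2 - 12.7995*p + 14.2485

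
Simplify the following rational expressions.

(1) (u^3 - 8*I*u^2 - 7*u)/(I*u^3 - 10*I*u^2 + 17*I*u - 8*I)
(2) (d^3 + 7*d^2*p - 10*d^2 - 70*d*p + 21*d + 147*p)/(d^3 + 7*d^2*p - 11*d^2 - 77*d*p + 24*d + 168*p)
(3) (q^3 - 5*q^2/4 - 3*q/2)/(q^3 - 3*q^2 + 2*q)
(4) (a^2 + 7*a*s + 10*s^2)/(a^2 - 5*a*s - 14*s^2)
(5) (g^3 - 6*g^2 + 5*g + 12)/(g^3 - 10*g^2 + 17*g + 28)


(1) = (-I*u^3 - 8*u^2 + 7*I*u)/(u^3 - 10*u^2 + 17*u - 8)
(2) = (d - 7)/(d - 8)
(3) = (4*q + 3)/(4*q - 4)
(4) = (-a - 5*s)/(-a + 7*s)
(5) = (g - 3)/(g - 7)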